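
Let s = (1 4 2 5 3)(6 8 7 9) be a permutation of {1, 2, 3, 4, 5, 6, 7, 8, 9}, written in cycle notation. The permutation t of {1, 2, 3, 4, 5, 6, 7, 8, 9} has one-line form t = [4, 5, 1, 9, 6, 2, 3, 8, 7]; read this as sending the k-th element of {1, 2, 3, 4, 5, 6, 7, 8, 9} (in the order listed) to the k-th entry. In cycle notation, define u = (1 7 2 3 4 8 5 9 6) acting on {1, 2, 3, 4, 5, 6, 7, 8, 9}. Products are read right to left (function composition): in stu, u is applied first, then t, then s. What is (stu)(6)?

Apply the permutations in order: u(6) = 1, then t(1) = 4, then s(4) = 2. So (stu)(6) = 2.

2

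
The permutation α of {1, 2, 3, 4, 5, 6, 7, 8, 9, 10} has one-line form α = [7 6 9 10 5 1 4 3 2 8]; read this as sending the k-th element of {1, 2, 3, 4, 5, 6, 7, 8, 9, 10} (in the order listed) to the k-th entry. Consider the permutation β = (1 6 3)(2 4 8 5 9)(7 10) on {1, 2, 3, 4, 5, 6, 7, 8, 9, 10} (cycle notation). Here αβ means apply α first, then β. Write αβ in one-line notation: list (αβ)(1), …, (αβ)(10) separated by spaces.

10 3 2 7 9 6 8 1 4 5

For each element, apply α then β: 1 → 7 → 10; 2 → 6 → 3; 3 → 9 → 2; 4 → 10 → 7; 5 → 5 → 9; 6 → 1 → 6; 7 → 4 → 8; 8 → 3 → 1; 9 → 2 → 4; 10 → 8 → 5.
So αβ in one-line form is 10 3 2 7 9 6 8 1 4 5.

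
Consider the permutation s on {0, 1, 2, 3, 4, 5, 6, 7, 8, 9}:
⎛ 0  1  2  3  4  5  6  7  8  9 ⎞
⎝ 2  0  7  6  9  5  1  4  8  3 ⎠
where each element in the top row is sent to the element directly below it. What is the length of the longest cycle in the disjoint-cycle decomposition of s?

Decomposing into disjoint cycles gives (0, 2, 7, 4, 9, 3, 6, 1); the longest has length 8.

8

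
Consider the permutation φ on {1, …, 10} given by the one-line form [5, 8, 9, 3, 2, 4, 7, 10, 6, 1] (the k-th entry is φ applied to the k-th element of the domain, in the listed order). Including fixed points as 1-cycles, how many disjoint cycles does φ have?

The cycle decomposition is (1 5 2 8 10)(3 9 6 4)(7), which has 3 cycles (counting 1-cycles).

3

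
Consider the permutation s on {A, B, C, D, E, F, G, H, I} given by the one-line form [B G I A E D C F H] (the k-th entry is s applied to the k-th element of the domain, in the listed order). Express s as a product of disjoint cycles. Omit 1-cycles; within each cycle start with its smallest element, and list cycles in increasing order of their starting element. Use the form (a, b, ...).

(A, B, G, C, I, H, F, D)

Start at A and follow images: A → B → G → C → I → H → F → D → A, giving the cycle (A, B, G, C, I, H, F, D).
Continuing from each remaining unvisited element yields (A, B, G, C, I, H, F, D).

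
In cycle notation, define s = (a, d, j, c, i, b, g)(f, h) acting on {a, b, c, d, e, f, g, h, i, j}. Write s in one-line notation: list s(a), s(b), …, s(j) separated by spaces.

Image by image: a↦d, b↦g, c↦i, d↦j, e↦e, f↦h, g↦a, h↦f, i↦b, j↦c.
So the one-line form is d g i j e h a f b c.

d g i j e h a f b c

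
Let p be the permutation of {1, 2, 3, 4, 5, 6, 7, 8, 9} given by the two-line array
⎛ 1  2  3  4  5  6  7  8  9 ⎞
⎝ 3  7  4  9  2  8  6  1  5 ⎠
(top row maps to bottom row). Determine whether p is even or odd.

In disjoint-cycle form the cycle lengths are 9.
A cycle is odd iff its length is even; p has 0 even-length cycles, so sgn(p) = (−1)^0 and p is even.

even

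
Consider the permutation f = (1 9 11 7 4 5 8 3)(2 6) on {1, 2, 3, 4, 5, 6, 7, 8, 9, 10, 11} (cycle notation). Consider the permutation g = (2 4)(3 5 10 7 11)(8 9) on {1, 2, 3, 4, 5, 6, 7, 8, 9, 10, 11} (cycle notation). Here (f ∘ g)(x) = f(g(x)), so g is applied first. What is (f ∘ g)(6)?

2

First apply g: g(6) = 6, then f(6) = 2. Thus (f ∘ g)(6) = 2.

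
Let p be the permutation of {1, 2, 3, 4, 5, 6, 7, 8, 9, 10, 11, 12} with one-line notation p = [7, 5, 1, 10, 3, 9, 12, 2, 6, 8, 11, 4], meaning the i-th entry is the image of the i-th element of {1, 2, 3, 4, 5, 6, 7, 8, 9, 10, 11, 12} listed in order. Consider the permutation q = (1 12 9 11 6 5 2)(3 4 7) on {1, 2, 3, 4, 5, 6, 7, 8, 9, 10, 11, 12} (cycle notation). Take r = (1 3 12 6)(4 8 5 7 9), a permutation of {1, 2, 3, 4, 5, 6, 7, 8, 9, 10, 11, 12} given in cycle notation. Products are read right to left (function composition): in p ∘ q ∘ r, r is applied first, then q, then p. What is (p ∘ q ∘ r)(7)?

11

Apply the permutations in order: r(7) = 9, then q(9) = 11, then p(11) = 11. So (p ∘ q ∘ r)(7) = 11.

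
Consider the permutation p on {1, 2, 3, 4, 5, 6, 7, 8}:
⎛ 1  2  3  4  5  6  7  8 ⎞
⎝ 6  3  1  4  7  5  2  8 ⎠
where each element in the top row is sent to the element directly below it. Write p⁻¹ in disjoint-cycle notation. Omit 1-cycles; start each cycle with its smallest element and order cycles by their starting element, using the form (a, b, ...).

First write p in disjoint cycles: (1, 6, 5, 7, 2, 3).
Reversing each cycle (and rotating so the smallest element leads) gives p⁻¹ = (1, 3, 2, 7, 5, 6).

(1, 3, 2, 7, 5, 6)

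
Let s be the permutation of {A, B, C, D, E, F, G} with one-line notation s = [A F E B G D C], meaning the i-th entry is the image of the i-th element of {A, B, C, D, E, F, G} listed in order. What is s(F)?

D

F is element number 6 of the domain, and entry number 6 of the one-line form is D, so s(F) = D.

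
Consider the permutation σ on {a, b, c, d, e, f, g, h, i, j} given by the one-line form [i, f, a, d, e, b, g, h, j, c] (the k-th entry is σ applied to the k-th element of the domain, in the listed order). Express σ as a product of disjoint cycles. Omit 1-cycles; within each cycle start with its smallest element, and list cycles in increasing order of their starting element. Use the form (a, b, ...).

(a, i, j, c)(b, f)

From a: a → i → j → c → a, closing the cycle (a, i, j, c).
Continuing from each remaining unvisited element yields (a, i, j, c)(b, f).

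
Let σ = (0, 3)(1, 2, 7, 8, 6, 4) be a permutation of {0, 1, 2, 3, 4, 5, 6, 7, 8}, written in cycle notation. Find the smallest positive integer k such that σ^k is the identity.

The disjoint cycles have lengths 6, 2, 1.
The order of σ is the least common multiple of its cycle lengths: lcm(6, 2) = 6.

6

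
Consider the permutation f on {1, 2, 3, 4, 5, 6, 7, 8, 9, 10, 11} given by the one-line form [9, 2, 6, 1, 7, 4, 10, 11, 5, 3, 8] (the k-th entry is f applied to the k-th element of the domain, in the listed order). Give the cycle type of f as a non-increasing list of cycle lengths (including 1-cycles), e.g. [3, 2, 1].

[8, 2, 1]

The disjoint cycles are (1 9 5 7 10 3 6 4)(2)(8 11), with lengths 8, 2, 1 in non-increasing order.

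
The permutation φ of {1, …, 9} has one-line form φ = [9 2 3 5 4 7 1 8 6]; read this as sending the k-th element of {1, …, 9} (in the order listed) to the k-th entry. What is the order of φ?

Writing φ as disjoint cycles, the cycle lengths are 4, 2, 1, 1, 1.
Since disjoint cycles commute, ord(φ) = lcm(4, 2) = 4.

4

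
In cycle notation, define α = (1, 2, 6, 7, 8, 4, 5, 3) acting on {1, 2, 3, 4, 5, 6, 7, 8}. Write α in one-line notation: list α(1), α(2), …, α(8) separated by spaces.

2 6 1 5 3 7 8 4

Reading each image from the cycles: 1↦2, 2↦6, 3↦1, 4↦5, 5↦3, 6↦7, 7↦8, 8↦4.
So the one-line form is 2 6 1 5 3 7 8 4.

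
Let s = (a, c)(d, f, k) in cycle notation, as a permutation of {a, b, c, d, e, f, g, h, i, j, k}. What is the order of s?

6

The cycle type of s is (3, 2, 1, 1, 1, 1, 1, 1).
The order of s is the least common multiple of its cycle lengths: lcm(3, 2) = 6.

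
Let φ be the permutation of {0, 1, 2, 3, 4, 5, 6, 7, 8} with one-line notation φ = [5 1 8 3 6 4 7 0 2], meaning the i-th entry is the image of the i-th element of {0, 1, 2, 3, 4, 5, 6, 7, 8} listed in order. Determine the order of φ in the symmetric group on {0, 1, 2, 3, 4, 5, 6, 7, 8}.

10

Writing φ as disjoint cycles, the cycle lengths are 5, 2, 1, 1.
Since disjoint cycles commute, ord(φ) = lcm(5, 2) = 10.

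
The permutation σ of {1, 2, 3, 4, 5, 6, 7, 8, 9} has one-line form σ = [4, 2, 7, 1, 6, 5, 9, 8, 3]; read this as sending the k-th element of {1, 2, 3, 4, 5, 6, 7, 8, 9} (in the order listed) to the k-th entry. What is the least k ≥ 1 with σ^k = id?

6

Decomposing into disjoint cycles gives cycle lengths 3, 2, 2, 1, 1.
The order of σ is the least common multiple of its cycle lengths: lcm(3, 2, 2) = 6.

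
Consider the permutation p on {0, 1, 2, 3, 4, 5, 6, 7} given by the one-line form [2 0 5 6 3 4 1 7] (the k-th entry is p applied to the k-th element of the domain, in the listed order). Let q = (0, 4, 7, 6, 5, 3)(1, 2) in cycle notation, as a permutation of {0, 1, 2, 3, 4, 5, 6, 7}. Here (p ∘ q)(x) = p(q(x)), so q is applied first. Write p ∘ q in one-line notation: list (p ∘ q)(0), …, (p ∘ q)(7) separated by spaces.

3 5 0 2 7 6 4 1

(p ∘ q)(x) = p(q(x)). Computing each image: p(q(0)) = p(4) = 3, p(q(1)) = p(2) = 5, p(q(2)) = p(1) = 0, p(q(3)) = p(0) = 2, p(q(4)) = p(7) = 7, p(q(5)) = p(3) = 6, p(q(6)) = p(5) = 4, p(q(7)) = p(6) = 1.
Hence p ∘ q = [3 5 0 2 7 6 4 1].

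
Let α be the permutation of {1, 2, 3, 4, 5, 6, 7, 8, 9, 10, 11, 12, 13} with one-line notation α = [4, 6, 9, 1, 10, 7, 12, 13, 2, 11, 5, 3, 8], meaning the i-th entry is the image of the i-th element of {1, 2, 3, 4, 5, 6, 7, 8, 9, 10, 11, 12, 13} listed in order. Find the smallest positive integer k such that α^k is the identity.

The disjoint-cycle form of α has cycle lengths 6, 3, 2, 2.
The order of α is the least common multiple of its cycle lengths: lcm(6, 3, 2, 2) = 6.

6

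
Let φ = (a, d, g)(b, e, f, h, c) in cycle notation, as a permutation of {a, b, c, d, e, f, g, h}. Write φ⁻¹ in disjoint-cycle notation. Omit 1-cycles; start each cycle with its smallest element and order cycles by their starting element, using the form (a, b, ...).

(a, g, d)(b, c, h, f, e)

The inverse reverses each cycle.
After reversing and putting each cycle's least element first, φ⁻¹ = (a, g, d)(b, c, h, f, e).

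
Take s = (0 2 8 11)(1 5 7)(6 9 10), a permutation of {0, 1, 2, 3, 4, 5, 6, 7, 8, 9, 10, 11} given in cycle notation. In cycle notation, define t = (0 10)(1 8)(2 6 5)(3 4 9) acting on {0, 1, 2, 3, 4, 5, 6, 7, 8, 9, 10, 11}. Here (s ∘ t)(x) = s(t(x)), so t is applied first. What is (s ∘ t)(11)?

0

(s ∘ t)(11) = s(t(11)). t(11) = 11, then s(11) = 0. So (s ∘ t)(11) = 0.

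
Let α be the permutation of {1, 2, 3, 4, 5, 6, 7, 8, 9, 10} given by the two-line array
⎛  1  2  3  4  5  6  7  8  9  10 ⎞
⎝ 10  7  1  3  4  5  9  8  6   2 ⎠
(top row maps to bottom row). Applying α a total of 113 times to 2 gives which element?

4

Tracing 2 → 7 → … returns to 2 after 9 steps, so 2 lies in a 9-cycle (1 10 2 7 9 6 5 4 3).
On a 9-cycle, α^9 is the identity, so α^113 = α^5 there (113 ≡ 5 mod 9).
Advancing 5 steps from 2: 2 → 7 → 9 → 6 → 5 → 4.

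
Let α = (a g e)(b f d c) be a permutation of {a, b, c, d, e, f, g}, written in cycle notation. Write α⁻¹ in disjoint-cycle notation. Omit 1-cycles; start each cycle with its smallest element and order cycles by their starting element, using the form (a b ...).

The inverse reverses each cycle.
After reversing and putting each cycle's least element first, α⁻¹ = (a e g)(b c d f).

(a e g)(b c d f)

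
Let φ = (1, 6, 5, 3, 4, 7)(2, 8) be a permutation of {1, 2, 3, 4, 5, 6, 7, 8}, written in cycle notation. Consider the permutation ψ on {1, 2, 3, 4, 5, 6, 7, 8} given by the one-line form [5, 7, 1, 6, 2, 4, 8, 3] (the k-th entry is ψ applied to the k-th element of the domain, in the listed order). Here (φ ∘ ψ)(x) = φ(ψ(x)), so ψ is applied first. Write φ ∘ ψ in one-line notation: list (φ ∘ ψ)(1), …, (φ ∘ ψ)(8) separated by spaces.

(φ ∘ ψ)(x) = φ(ψ(x)). Computing each image: φ(ψ(1)) = φ(5) = 3, φ(ψ(2)) = φ(7) = 1, φ(ψ(3)) = φ(1) = 6, φ(ψ(4)) = φ(6) = 5, φ(ψ(5)) = φ(2) = 8, φ(ψ(6)) = φ(4) = 7, φ(ψ(7)) = φ(8) = 2, φ(ψ(8)) = φ(3) = 4.
Hence φ ∘ ψ = [3 1 6 5 8 7 2 4].

3 1 6 5 8 7 2 4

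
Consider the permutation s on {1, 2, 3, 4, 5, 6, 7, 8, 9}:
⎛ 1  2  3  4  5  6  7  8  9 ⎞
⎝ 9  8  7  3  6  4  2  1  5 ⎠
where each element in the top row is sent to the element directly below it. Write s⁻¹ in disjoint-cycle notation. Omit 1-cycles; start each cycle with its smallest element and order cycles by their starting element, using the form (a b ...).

The cycle decomposition of s is (1 9 5 6 4 3 7 2 8).
The inverse reverses every cycle; in canonical form, s⁻¹ = (1 8 2 7 3 4 6 5 9).

(1 8 2 7 3 4 6 5 9)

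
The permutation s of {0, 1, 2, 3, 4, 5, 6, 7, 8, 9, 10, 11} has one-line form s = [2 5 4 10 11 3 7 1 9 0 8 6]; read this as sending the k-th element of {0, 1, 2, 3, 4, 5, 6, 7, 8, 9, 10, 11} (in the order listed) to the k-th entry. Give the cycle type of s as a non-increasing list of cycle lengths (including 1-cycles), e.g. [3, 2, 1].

The disjoint cycles are (0, 2, 4, 11, 6, 7, 1, 5, 3, 10, 8, 9), with lengths 12 in non-increasing order.

[12]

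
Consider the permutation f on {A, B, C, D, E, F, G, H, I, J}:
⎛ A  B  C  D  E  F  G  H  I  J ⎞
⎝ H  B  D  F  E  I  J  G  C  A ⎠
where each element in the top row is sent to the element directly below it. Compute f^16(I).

I

Tracing I → C → … returns to I after 4 steps, so I lies in a 4-cycle (C, D, F, I).
Since the cycle has length 4, f^16 acts on it the same as f^0 (16 mod 4 = 0).
So f^16(I) = I.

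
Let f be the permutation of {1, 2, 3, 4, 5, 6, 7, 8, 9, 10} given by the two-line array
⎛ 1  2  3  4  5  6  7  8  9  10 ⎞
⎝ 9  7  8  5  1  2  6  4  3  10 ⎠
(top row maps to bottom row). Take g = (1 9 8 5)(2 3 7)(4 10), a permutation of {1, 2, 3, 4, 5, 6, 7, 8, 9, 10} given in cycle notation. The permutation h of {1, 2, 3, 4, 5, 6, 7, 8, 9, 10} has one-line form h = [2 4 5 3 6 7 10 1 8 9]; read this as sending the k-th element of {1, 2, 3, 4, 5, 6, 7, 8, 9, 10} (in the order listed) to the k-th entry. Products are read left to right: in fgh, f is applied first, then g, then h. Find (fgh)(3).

6

Apply the permutations in order: f(3) = 8, then g(8) = 5, then h(5) = 6. So (fgh)(3) = 6.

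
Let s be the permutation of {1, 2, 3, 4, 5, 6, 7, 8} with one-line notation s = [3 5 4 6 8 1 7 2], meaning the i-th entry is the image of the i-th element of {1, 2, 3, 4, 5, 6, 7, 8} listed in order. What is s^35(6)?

4

Tracing 6 → 1 → … returns to 6 after 4 steps, so 6 lies in a 4-cycle (1, 3, 4, 6).
On a 4-cycle, s^4 is the identity, so s^35 = s^3 there (35 ≡ 3 mod 4).
Advancing 3 steps from 6: 6 → 1 → 3 → 4.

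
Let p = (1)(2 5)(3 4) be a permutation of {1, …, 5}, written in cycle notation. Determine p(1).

1

The 1-cycle (1) fixes 1, so p(1) = 1.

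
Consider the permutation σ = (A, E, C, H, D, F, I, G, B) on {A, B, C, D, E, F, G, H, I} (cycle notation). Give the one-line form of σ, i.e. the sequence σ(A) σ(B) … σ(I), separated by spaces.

E A H F C I B D G

Image by image: A→E, B→A, C→H, D→F, E→C, F→I, G→B, H→D, I→G.
So the one-line form is E A H F C I B D G.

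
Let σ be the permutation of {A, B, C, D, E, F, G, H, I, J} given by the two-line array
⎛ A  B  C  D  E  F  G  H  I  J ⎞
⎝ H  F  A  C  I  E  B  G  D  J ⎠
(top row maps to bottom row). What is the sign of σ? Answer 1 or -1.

1

In disjoint-cycle form the cycle lengths are 9, 1.
A cycle of length ℓ contributes ℓ−1 transpositions, so σ is a product of 8 transpositions — even.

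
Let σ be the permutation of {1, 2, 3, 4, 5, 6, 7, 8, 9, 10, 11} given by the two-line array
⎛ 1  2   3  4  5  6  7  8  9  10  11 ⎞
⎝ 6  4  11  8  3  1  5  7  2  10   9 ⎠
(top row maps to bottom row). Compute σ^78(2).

Tracing 2 → 4 → … returns to 2 after 8 steps, so 2 lies in an 8-cycle (2 4 8 7 5 3 11 9).
On an 8-cycle, σ^8 is the identity, so σ^78 = σ^6 there (78 ≡ 6 mod 8).
Advancing 6 steps from 2: 2 → 4 → 8 → 7 → 5 → 3 → 11.

11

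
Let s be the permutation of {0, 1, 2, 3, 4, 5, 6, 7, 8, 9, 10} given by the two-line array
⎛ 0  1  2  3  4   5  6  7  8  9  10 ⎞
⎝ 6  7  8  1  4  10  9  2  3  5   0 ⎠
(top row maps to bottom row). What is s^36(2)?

Tracing 2 → 8 → … returns to 2 after 5 steps, so 2 lies in a 5-cycle (1, 7, 2, 8, 3).
Powers repeat with period 5 on this cycle, and 36 mod 5 = 1, so s^36(2) = s^1(2).
Advancing 1 step from 2: 2 → 8.

8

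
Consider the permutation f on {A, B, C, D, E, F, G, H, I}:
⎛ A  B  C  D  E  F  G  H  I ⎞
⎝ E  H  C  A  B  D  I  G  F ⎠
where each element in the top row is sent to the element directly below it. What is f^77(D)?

Tracing D → A → … returns to D after 8 steps, so D lies in an 8-cycle (A, E, B, H, G, I, F, D).
Powers repeat with period 8 on this cycle, and 77 mod 8 = 5, so f^77(D) = f^5(D).
Stepping 5 places around the cycle: D → A → E → B → H → G.

G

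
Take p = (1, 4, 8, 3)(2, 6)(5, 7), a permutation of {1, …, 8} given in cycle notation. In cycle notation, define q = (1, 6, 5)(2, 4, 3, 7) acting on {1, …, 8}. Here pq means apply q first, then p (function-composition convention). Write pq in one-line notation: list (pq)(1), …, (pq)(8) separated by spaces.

(pq)(x) = p(q(x)). Computing each image: p(q(1)) = p(6) = 2, p(q(2)) = p(4) = 8, p(q(3)) = p(7) = 5, p(q(4)) = p(3) = 1, p(q(5)) = p(1) = 4, p(q(6)) = p(5) = 7, p(q(7)) = p(2) = 6, p(q(8)) = p(8) = 3.
Hence pq = [2 8 5 1 4 7 6 3].

2 8 5 1 4 7 6 3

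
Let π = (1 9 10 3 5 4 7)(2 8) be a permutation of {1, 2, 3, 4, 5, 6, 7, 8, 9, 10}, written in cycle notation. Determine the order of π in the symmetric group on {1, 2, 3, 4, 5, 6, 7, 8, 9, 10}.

The cycle type of π is (7, 2, 1).
Since disjoint cycles commute, ord(π) = lcm(7, 2) = 14.

14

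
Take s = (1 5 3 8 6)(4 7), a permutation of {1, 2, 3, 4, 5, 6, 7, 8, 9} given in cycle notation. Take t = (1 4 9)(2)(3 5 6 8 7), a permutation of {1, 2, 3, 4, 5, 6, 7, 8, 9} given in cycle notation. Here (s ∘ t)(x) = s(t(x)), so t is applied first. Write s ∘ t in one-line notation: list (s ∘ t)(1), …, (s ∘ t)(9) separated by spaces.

(s ∘ t)(x) = s(t(x)). Computing each image: s(t(1)) = s(4) = 7, s(t(2)) = s(2) = 2, s(t(3)) = s(5) = 3, s(t(4)) = s(9) = 9, s(t(5)) = s(6) = 1, s(t(6)) = s(8) = 6, s(t(7)) = s(3) = 8, s(t(8)) = s(7) = 4, s(t(9)) = s(1) = 5.
Hence s ∘ t = [7 2 3 9 1 6 8 4 5].

7 2 3 9 1 6 8 4 5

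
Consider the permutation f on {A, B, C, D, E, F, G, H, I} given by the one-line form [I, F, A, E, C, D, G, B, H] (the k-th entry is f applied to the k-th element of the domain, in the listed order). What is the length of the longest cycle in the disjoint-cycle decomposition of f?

8

Decomposing into disjoint cycles gives (A I H B F D E C); the longest has length 8.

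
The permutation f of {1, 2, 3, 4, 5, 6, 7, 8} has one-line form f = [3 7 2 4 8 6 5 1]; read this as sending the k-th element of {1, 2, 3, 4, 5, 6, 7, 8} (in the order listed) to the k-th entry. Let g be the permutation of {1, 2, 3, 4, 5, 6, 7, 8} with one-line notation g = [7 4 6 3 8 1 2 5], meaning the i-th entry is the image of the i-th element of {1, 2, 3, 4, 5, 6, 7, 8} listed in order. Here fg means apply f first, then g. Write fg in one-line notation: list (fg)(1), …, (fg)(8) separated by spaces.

(fg)(x) = g(f(x)). Computing each image: g(f(1)) = g(3) = 6, g(f(2)) = g(7) = 2, g(f(3)) = g(2) = 4, g(f(4)) = g(4) = 3, g(f(5)) = g(8) = 5, g(f(6)) = g(6) = 1, g(f(7)) = g(5) = 8, g(f(8)) = g(1) = 7.
Hence fg = [6 2 4 3 5 1 8 7].

6 2 4 3 5 1 8 7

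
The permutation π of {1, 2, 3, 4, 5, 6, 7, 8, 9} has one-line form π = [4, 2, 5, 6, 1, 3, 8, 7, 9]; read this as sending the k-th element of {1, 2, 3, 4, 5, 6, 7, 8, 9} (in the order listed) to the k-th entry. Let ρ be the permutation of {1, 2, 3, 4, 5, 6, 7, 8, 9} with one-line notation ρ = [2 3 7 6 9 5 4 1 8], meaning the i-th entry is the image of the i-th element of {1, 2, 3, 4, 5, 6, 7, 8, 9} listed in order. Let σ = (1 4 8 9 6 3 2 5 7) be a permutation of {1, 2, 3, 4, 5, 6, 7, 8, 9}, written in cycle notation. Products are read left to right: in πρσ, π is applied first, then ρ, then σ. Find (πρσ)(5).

Chase 5: π(5) = 1; ρ(1) = 2; σ(2) = 5. Hence (πρσ)(5) = 5.

5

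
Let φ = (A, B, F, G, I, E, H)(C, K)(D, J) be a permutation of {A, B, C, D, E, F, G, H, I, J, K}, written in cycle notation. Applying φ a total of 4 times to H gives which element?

G

H lies in the 7-cycle (A, B, F, G, I, E, H).
Stepping 4 places around the cycle: H → A → B → F → G.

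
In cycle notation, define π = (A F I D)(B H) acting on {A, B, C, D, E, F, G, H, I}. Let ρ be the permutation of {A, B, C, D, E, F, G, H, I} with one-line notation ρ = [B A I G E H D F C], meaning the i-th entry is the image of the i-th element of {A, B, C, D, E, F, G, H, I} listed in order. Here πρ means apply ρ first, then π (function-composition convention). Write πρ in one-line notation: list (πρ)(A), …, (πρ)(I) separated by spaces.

H F D G E B A I C

For each element, apply ρ then π: A → B → H; B → A → F; C → I → D; D → G → G; E → E → E; F → H → B; G → D → A; H → F → I; I → C → C.
Collecting the images, πρ = [H F D G E B A I C].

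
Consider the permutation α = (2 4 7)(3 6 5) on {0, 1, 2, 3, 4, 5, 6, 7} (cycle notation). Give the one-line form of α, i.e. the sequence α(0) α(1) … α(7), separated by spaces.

Image by image: 0↦0, 1↦1, 2↦4, 3↦6, 4↦7, 5↦3, 6↦5, 7↦2.
Listing these in domain order gives 0 1 4 6 7 3 5 2.

0 1 4 6 7 3 5 2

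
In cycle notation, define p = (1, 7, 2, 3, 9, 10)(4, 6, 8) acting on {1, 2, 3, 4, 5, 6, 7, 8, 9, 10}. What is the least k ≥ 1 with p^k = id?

6

The cycle type of p is (6, 3, 1).
Since disjoint cycles commute, ord(p) = lcm(6, 3) = 6.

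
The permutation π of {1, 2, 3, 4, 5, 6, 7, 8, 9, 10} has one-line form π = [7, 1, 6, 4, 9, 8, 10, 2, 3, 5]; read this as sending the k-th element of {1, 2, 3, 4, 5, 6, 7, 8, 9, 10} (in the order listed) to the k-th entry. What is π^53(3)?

Tracing 3 → 6 → … returns to 3 after 9 steps, so 3 lies in a 9-cycle (1 7 10 5 9 3 6 8 2).
On a 9-cycle, π^9 is the identity, so π^53 = π^8 there (53 ≡ 8 mod 9).
Advancing 8 steps from 3: 3 → 6 → 8 → 2 → 1 → 7 → 10 → 5 → 9.

9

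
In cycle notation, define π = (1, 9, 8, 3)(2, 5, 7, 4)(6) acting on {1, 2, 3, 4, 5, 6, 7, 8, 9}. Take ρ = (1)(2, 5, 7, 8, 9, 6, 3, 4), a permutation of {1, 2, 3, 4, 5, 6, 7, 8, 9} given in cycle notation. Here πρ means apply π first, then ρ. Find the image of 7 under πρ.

(πρ)(7) = ρ(π(7)). π(7) = 4, then ρ(4) = 2. So (πρ)(7) = 2.

2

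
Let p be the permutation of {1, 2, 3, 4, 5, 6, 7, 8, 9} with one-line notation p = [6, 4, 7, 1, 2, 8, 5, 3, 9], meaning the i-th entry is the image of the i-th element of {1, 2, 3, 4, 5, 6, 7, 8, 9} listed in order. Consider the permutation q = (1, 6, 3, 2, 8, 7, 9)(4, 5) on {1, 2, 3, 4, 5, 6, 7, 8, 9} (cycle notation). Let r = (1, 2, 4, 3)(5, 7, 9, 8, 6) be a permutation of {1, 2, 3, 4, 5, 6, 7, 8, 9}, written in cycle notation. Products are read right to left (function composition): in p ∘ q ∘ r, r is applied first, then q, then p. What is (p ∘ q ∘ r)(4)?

Chase 4: r(4) = 3; q(3) = 2; p(2) = 4. Hence (p ∘ q ∘ r)(4) = 4.

4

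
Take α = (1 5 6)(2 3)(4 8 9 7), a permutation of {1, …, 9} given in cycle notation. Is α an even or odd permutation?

The cycle lengths are 4, 3, 2.
A cycle of length ℓ contributes ℓ−1 transpositions, so α is a product of 3 + 2 + 1 = 6 transpositions — even.

even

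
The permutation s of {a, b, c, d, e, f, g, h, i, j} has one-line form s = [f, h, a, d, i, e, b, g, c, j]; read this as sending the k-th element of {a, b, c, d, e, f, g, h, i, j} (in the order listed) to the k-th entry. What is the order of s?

Writing s as disjoint cycles, the cycle lengths are 5, 3, 1, 1.
Since disjoint cycles commute, ord(s) = lcm(5, 3) = 15.

15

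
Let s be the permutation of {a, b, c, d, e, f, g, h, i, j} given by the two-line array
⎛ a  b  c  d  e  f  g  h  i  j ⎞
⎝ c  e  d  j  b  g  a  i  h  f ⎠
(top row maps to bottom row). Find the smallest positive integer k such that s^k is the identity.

The disjoint-cycle form of s has cycle lengths 6, 2, 2.
The order is lcm(6, 2, 2) = 6.

6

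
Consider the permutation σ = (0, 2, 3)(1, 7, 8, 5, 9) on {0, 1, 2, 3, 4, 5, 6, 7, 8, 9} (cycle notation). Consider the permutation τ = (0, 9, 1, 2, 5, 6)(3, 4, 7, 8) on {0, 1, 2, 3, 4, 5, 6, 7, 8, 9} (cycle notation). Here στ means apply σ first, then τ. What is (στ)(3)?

9

(στ)(3) = τ(σ(3)). σ(3) = 0, then τ(0) = 9. So (στ)(3) = 9.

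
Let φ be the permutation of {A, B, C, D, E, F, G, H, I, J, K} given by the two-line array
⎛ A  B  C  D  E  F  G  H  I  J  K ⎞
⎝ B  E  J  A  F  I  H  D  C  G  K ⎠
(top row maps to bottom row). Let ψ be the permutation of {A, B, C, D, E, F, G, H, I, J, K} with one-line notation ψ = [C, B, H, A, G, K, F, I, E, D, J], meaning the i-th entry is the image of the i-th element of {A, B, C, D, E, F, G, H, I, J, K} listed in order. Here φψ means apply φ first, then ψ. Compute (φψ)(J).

F

φ(J) = G, then ψ(G) = F; composing gives (φψ)(J) = F.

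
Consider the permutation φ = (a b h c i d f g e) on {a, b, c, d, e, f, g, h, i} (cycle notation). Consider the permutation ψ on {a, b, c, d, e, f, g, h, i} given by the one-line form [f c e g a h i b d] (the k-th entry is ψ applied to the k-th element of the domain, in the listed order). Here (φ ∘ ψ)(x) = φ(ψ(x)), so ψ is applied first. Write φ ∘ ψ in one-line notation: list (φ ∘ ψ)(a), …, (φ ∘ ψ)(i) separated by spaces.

(φ ∘ ψ)(x) = φ(ψ(x)). Computing each image: φ(ψ(a)) = φ(f) = g, φ(ψ(b)) = φ(c) = i, φ(ψ(c)) = φ(e) = a, φ(ψ(d)) = φ(g) = e, φ(ψ(e)) = φ(a) = b, φ(ψ(f)) = φ(h) = c, φ(ψ(g)) = φ(i) = d, φ(ψ(h)) = φ(b) = h, φ(ψ(i)) = φ(d) = f.
Hence φ ∘ ψ = [g i a e b c d h f].

g i a e b c d h f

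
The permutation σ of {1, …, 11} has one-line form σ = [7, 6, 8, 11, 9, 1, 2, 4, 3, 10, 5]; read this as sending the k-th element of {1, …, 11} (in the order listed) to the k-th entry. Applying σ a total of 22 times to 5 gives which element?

4

Tracing 5 → 9 → … returns to 5 after 6 steps, so 5 lies in a 6-cycle (3, 8, 4, 11, 5, 9).
On a 6-cycle, σ^6 is the identity, so σ^22 = σ^4 there (22 ≡ 4 mod 6).
Stepping 4 places around the cycle: 5 → 9 → 3 → 8 → 4.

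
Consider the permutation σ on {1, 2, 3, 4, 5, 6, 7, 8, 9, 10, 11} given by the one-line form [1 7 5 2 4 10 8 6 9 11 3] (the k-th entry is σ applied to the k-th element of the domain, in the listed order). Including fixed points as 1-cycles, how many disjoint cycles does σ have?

The cycle decomposition is (1)(2 7 8 6 10 11 3 5 4)(9), which has 3 cycles (counting 1-cycles).

3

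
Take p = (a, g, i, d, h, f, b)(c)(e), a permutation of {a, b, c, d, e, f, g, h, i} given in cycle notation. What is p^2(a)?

a lies in the 7-cycle (a, g, i, d, h, f, b).
Stepping 2 places around the cycle: a → g → i.

i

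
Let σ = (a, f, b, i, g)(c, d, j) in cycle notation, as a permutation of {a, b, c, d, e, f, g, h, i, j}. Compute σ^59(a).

g

a lies in the 5-cycle (a, f, b, i, g).
Powers repeat with period 5 on this cycle, and 59 mod 5 = 4, so σ^59(a) = σ^4(a).
Stepping 4 places around the cycle: a → f → b → i → g.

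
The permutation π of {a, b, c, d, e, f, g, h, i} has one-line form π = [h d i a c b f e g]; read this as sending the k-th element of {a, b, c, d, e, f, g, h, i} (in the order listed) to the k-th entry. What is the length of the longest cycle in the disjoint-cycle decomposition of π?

9

Decomposing into disjoint cycles gives (a h e c i g f b d); the longest has length 9.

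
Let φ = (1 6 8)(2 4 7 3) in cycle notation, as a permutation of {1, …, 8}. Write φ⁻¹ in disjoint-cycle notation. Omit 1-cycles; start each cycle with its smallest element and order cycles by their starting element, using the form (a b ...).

Inverting a permutation written in cycle notation just reverses the order within every cycle.
Reversing each cycle of φ and rotating so the smallest element leads gives (1 8 6)(2 3 7 4).

(1 8 6)(2 3 7 4)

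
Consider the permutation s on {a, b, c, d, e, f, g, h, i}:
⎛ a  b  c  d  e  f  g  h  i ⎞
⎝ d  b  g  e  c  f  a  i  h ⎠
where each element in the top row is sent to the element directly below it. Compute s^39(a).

g

Tracing a → d → … returns to a after 5 steps, so a lies in a 5-cycle (a, d, e, c, g).
Since the cycle has length 5, s^39 acts on it the same as s^4 (39 mod 5 = 4).
Advancing 4 steps from a: a → d → e → c → g.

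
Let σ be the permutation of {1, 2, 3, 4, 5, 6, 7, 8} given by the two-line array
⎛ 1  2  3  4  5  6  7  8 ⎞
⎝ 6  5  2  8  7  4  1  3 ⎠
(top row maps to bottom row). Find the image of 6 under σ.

The entry below 6 in the array is 4, so σ(6) = 4.

4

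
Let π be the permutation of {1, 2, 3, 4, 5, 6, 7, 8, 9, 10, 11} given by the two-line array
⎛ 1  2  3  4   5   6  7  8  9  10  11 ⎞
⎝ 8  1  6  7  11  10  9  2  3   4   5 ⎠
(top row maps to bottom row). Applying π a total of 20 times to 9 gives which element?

6

Tracing 9 → 3 → … returns to 9 after 6 steps, so 9 lies in a 6-cycle (3 6 10 4 7 9).
Powers repeat with period 6 on this cycle, and 20 mod 6 = 2, so π^20(9) = π^2(9).
Stepping 2 places around the cycle: 9 → 3 → 6.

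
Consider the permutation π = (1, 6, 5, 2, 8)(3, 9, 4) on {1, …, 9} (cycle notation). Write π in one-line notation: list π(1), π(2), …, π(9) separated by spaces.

6 8 9 3 2 5 7 1 4

Reading each image from the cycles: 1→6, 2→8, 3→9, 4→3, 5→2, 6→5, 7→7, 8→1, 9→4.
So the one-line form is 6 8 9 3 2 5 7 1 4.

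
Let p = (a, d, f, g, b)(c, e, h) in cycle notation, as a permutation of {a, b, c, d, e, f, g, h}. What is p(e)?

Within (c, e, h), e ↦ h.

h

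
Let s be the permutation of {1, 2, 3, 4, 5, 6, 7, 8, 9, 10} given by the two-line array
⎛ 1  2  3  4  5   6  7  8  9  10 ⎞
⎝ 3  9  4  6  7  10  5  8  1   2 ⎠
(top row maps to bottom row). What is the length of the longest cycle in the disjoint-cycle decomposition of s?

7

Decomposing into disjoint cycles gives (1, 3, 4, 6, 10, 2, 9)(5, 7); the longest has length 7.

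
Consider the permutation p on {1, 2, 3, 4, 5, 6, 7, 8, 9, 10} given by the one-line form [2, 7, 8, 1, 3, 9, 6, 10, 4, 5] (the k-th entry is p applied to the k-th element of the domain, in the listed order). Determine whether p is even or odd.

In disjoint-cycle form the cycle lengths are 6, 4.
A cycle is odd iff its length is even; p has 2 even-length cycles, so sgn(p) = (−1)^2 and p is even.

even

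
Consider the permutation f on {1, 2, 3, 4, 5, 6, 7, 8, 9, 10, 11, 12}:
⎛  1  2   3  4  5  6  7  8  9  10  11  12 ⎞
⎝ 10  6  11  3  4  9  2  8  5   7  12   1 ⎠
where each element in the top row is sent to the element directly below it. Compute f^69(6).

Tracing 6 → 9 → … returns to 6 after 11 steps, so 6 lies in an 11-cycle (1, 10, 7, 2, 6, 9, 5, 4, 3, 11, 12).
On an 11-cycle, f^11 is the identity, so f^69 = f^3 there (69 ≡ 3 mod 11).
Stepping 3 places around the cycle: 6 → 9 → 5 → 4.

4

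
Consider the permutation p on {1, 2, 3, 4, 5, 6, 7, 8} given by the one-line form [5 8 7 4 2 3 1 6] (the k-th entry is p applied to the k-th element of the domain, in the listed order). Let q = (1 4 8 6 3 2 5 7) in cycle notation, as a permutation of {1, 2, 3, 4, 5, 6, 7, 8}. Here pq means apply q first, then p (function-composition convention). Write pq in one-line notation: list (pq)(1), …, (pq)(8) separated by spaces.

Chase each element through q then p: 1 → 4 → 4; 2 → 5 → 2; 3 → 2 → 8; 4 → 8 → 6; 5 → 7 → 1; 6 → 3 → 7; 7 → 1 → 5; 8 → 6 → 3.
So pq in one-line form is 4 2 8 6 1 7 5 3.

4 2 8 6 1 7 5 3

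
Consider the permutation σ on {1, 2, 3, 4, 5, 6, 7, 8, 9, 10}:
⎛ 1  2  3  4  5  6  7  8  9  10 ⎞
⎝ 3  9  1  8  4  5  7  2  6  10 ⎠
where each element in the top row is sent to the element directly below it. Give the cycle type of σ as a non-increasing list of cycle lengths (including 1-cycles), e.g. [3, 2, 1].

[6, 2, 1, 1]

The disjoint cycles are (1 3)(2 9 6 5 4 8)(7)(10), with lengths 6, 2, 1, 1 in non-increasing order.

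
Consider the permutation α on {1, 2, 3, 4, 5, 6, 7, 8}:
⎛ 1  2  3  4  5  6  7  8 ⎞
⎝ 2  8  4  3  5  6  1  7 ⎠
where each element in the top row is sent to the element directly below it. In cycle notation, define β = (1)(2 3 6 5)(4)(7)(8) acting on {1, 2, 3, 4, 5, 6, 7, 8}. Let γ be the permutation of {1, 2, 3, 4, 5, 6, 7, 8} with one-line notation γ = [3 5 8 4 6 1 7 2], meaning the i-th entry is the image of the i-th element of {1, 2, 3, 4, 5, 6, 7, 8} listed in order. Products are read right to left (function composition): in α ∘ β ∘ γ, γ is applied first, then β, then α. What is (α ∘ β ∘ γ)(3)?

7

Chase 3: γ(3) = 8; β(8) = 8; α(8) = 7. Hence (α ∘ β ∘ γ)(3) = 7.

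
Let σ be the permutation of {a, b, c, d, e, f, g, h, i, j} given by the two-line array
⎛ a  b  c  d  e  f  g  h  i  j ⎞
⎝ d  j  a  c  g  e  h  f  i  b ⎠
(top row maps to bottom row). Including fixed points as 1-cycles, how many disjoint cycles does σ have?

The cycle decomposition is (a d c)(b j)(e g h f)(i), which has 4 cycles (counting 1-cycles).

4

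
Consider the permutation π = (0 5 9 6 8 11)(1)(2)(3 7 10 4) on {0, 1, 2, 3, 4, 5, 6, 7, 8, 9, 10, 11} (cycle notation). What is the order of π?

The cycle type of π is (6, 4, 1, 1).
The order is lcm(6, 4) = 12.

12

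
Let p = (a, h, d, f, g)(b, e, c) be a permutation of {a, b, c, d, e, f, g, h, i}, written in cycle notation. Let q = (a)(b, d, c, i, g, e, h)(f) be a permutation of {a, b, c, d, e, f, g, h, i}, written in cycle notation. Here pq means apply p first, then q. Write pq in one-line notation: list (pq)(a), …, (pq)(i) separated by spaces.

For each element, apply p then q: a → h → b; b → e → h; c → b → d; d → f → f; e → c → i; f → g → e; g → a → a; h → d → c; i → i → g.
So pq in one-line form is b h d f i e a c g.

b h d f i e a c g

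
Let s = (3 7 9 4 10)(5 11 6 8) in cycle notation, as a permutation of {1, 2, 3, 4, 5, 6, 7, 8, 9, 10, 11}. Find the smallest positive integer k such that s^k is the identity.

The disjoint cycles have lengths 5, 4, 1, 1.
The order is lcm(5, 4) = 20.

20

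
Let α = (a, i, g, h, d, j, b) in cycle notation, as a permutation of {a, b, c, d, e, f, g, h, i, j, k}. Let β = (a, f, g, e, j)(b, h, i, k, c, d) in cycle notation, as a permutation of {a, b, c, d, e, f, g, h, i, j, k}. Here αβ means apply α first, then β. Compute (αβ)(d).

a

α(d) = j, then β(j) = a; composing gives (αβ)(d) = a.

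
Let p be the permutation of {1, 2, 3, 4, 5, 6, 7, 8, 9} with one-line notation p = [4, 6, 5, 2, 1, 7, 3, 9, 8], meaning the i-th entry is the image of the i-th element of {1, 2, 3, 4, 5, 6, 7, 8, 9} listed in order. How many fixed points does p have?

No element satisfies p(x) = x, so there are 0 fixed points.

0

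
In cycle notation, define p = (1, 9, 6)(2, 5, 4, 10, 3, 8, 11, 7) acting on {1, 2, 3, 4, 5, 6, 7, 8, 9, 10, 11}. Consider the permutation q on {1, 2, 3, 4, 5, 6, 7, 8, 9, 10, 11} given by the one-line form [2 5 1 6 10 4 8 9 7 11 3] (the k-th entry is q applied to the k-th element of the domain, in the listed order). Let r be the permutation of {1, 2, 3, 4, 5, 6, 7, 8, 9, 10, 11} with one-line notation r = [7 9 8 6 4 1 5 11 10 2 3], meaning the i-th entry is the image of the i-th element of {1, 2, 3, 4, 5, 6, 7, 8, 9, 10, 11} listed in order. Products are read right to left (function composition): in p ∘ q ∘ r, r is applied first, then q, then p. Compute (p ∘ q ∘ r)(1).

Apply the permutations in order: r(1) = 7, then q(7) = 8, then p(8) = 11. So (p ∘ q ∘ r)(1) = 11.

11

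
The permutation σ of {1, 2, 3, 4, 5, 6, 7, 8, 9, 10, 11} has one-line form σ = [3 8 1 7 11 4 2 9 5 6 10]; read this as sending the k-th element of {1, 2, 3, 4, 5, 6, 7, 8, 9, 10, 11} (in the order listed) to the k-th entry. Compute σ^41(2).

10

Tracing 2 → 8 → … returns to 2 after 9 steps, so 2 lies in a 9-cycle (2, 8, 9, 5, 11, 10, 6, 4, 7).
Since the cycle has length 9, σ^41 acts on it the same as σ^5 (41 mod 9 = 5).
Stepping 5 places around the cycle: 2 → 8 → 9 → 5 → 11 → 10.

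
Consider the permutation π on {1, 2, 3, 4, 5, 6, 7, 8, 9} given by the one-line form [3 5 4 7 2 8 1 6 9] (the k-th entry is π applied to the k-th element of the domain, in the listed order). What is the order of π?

Decomposing into disjoint cycles gives cycle lengths 4, 2, 2, 1.
Since disjoint cycles commute, ord(π) = lcm(4, 2, 2) = 4.

4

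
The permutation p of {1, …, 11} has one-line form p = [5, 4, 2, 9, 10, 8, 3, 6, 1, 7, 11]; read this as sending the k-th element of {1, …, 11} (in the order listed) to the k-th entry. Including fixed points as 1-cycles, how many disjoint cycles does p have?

3

The cycle decomposition is (1, 5, 10, 7, 3, 2, 4, 9)(6, 8)(11), which has 3 cycles (counting 1-cycles).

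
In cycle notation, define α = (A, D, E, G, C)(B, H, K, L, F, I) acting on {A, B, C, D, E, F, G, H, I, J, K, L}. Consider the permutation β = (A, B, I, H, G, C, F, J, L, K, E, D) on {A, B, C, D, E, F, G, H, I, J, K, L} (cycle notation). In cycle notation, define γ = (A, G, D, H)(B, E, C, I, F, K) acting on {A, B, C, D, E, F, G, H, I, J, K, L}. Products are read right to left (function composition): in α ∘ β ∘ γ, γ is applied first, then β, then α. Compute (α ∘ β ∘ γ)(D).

C

Chase D: γ(D) = H; β(H) = G; α(G) = C. Hence (α ∘ β ∘ γ)(D) = C.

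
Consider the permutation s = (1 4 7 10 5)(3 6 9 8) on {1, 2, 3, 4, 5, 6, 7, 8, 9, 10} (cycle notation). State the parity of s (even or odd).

The cycle lengths are 5, 4, 1.
A cycle is odd iff its length is even; s has 1 even-length cycle, so sgn(s) = (−1)^1 and s is odd.

odd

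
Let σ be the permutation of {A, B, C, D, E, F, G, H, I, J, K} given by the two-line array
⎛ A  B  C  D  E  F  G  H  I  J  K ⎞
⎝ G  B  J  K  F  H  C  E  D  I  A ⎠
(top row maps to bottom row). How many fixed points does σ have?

The fixed points (elements with σ(x) = x) are {B}, so there is 1.

1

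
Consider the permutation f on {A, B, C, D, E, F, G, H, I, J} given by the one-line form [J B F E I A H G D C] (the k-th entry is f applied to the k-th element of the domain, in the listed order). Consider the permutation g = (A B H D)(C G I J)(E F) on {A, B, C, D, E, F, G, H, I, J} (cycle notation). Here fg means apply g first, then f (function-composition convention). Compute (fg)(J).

(fg)(J) = f(g(J)). g(J) = C, then f(C) = F. So (fg)(J) = F.

F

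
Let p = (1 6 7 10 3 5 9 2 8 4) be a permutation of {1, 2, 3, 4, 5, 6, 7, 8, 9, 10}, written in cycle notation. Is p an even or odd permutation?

The cycle lengths are 10.
A cycle is odd iff its length is even; p has 1 even-length cycle, so sgn(p) = (−1)^1 and p is odd.

odd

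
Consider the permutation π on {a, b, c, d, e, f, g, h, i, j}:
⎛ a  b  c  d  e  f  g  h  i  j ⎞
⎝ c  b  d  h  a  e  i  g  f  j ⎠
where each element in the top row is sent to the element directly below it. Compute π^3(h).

Tracing h → g → … returns to h after 8 steps, so h lies in an 8-cycle (a, c, d, h, g, i, f, e).
Stepping 3 places around the cycle: h → g → i → f.

f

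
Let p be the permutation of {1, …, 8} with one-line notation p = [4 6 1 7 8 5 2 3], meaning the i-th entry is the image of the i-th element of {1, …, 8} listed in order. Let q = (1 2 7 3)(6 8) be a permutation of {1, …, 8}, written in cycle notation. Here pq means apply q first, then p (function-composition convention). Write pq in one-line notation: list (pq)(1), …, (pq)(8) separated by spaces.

(pq)(x) = p(q(x)). Computing each image: p(q(1)) = p(2) = 6, p(q(2)) = p(7) = 2, p(q(3)) = p(1) = 4, p(q(4)) = p(4) = 7, p(q(5)) = p(5) = 8, p(q(6)) = p(8) = 3, p(q(7)) = p(3) = 1, p(q(8)) = p(6) = 5.
Hence pq = [6 2 4 7 8 3 1 5].

6 2 4 7 8 3 1 5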